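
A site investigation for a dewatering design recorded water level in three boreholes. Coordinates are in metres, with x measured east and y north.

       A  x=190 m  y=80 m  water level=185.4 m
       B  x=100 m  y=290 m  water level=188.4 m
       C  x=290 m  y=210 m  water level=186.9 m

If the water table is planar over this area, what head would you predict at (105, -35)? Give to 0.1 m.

Taking A as reference: B−A = (-90, 210, +3.0); C−A = (100, 130, +1.5).
Solve a·Δx + b·Δy = Δh: det = (-90)·130 − 100·210 = -32700.
∂h/∂x = [(+3.0)·130 − (+1.5)·210] / -32700 = -0.002294
∂h/∂y = [(-90)·(+1.5) − 100·(+3.0)] / -32700 = +0.01330
h(105, -35) = 185.4 + (-0.002294)·(-85) + (+0.01330)·(-115) = 185.4 +0.195 -1.530 = 184.065 m.

184.1 m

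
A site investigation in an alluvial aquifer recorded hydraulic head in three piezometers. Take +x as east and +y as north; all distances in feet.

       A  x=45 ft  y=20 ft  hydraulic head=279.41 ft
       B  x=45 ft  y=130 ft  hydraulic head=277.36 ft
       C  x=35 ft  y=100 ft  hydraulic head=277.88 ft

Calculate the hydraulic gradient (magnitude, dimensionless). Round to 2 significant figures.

0.019

Differences from A: to B (Δx, Δy, Δh) = (0, 110, -2.05); to C = (-10, 80, -1.53).
Solve a·Δx + b·Δy = Δh: det = 0·80 − (-10)·110 = 1100.
∂h/∂x = [(-2.05)·80 − (-1.53)·110] / 1100 = +0.003909
∂h/∂y = [0·(-1.53) − (-10)·(-2.05)] / 1100 = -0.01864
|∇h| = √(0.003909² + -0.01864²) = 0.01905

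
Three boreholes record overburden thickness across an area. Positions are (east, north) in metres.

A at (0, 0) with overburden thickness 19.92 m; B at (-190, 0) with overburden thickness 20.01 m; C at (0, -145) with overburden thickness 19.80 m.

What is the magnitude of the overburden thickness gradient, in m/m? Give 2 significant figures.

0.00095 m/m

∂d/∂x = (20.01 − 19.92) / (-190 − 0) = -0.0004737
∂d/∂y = (19.80 − 19.92) / (-145 − 0) = +0.0008276
|∇f| = √(-0.0004737² + 0.0008276²) = 0.0009536 m/m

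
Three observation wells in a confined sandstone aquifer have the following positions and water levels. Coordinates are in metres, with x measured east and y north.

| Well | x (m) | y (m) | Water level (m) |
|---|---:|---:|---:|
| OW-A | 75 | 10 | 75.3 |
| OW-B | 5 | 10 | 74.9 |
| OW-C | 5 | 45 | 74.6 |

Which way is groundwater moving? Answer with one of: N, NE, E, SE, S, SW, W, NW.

NW

With h = a·x + b·y + c and OW-A as origin, the differences give:
  (-70)·a + 0·b = -0.4
  (-70)·a + 35·b = -0.7
Eliminate b (×35 and ×0, subtract): -2450·a = -14.00 → a = ∂h/∂x = +0.005714
Back-substitute: b = ∂h/∂y = -0.008571.
Flow = −∇h = (-0.005714 east, +0.008571 north), which points northwest.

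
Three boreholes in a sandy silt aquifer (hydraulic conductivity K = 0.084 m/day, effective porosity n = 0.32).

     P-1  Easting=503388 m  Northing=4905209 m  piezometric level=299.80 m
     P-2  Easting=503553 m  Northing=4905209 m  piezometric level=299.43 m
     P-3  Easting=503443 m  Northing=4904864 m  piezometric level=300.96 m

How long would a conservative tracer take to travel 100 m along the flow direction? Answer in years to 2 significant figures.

240 years

With h = a·x + b·y + c and P-1 as origin, the differences give:
  165·a + 0·b = -0.37
  55·a + (-345)·b = +1.16
Eliminate b (×(-345) and ×0, subtract): -56925·a = 127.650 → a = ∂h/∂x = -0.002242
Back-substitute: b = ∂h/∂y = -0.003720.
|∇h| = √(-0.002242² + -0.003720²) = 0.004343
Seepage velocity v = K·i/n = 0.084 × 0.004343 / 0.32 = 0.00114 m/day.
t = 100 / 0.00114 = 8.772e+04 days = 240 years.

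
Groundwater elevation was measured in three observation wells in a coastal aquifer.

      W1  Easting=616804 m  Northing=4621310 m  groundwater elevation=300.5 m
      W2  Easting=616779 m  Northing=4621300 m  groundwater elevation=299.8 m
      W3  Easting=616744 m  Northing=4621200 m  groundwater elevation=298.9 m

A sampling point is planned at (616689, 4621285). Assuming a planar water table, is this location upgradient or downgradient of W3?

Three-point gradient (reference W1): Δ to W2 = (-25, -10, -0.7), Δ to W3 = (-60, -110, -1.6).
∂h/∂x = +0.02837, ∂h/∂y = -0.0009302 (det = 2150).
Head at (616689, 4621285) = 300.5 + (+0.02837)·(-115) + (-0.0009302)·(-25) = 297.26 m.
That is lower than the 298.9 m at W3, so the point is downgradient.

downgradient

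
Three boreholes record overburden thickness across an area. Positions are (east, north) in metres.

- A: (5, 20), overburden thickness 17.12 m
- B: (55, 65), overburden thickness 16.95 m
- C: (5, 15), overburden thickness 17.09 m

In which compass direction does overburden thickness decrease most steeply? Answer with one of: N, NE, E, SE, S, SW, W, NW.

Differences from A: to B (Δx, Δy, Δh) = (50, 45, -0.17); to C = (0, -5, -0.03).
Solve a·Δx + b·Δy = Δd: det = 50·(-5) − 0·45 = -250.
∂d/∂x = [(-0.17)·(-5) − (-0.03)·45] / -250 = -0.008800
∂d/∂y = [50·(-0.03) − 0·(-0.17)] / -250 = +0.006000
Steepest decrease is along −∇f = (+0.008800 E, -0.006000 N) → southeast.

SE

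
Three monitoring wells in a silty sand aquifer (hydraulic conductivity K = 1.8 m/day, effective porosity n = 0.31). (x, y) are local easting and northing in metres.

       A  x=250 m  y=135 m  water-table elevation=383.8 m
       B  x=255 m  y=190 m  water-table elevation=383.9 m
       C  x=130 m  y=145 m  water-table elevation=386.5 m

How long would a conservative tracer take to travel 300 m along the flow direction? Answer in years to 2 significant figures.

6.3 years

Taking A as reference: B−A = (5, 55, +0.1); C−A = (-120, 10, +2.7).
Determinant of the coordinate differences = 5·10 − (-120)·55 = 6650.
∂h/∂x = [(+0.1)·10 − (+2.7)·55] / 6650 = -0.02218
∂h/∂y = [5·(+2.7) − (-120)·(+0.1)] / 6650 = +0.003835
|∇h| = √(-0.02218² + 0.003835²) = 0.02251
Seepage velocity v = K·i/n = 1.8 × 0.02251 / 0.31 = 0.1307 m/day.
t = 300 / 0.1307 = 2295 days = 6.28 years.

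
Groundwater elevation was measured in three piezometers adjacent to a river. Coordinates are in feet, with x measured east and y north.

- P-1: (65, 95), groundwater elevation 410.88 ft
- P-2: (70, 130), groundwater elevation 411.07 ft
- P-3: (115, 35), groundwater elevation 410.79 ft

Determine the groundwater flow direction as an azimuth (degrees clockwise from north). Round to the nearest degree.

Taking P-1 as reference: P-2−P-1 = (5, 35, +0.19); P-3−P-1 = (50, -60, -0.09).
Solve a·Δx + b·Δy = Δh: det = 5·(-60) − 50·35 = -2050.
∂h/∂x = [(+0.19)·(-60) − (-0.09)·35] / -2050 = +0.004024
∂h/∂y = [5·(-0.09) − 50·(+0.19)] / -2050 = +0.004854
Flow direction (−∇h) has components (-0.004024 E, -0.004854 N).
Azimuth = atan2(E, N) = atan2(-0.004024, -0.004854) = 219.7° ≈ 220°.

220°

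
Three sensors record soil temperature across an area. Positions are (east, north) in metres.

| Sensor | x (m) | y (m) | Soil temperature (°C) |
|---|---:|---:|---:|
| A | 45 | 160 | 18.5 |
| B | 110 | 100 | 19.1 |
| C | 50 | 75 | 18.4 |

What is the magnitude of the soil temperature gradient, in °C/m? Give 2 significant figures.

Taking A as reference: B−A = (65, -60, +0.6); C−A = (5, -85, -0.1).
Solve a·Δx + b·Δy = ΔT: det = 65·(-85) − 5·(-60) = -5225.
∂T/∂x = [(+0.6)·(-85) − (-0.1)·(-60)] / -5225 = +0.01091
∂T/∂y = [65·(-0.1) − 5·(+0.6)] / -5225 = +0.001818
|∇f| = √(0.01091² + 0.001818²) = 0.01106 °C/m

0.011 °C/m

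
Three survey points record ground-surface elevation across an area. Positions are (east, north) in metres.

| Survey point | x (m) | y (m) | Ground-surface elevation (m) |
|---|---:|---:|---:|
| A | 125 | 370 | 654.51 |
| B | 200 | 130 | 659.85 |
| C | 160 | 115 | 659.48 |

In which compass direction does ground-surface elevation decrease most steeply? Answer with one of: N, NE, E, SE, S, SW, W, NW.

Differences from A: to B (Δx, Δy, Δh) = (75, -240, +5.34); to C = (35, -255, +4.97).
Determinant of the coordinate differences = 75·(-255) − 35·(-240) = -10725.
∂z/∂x = [(+5.34)·(-255) − (+4.97)·(-240)] / -10725 = +0.01575
∂z/∂y = [75·(+4.97) − 35·(+5.34)] / -10725 = -0.01733
Steepest decrease is along −∇f = (-0.01575 E, +0.01733 N) → northwest.

NW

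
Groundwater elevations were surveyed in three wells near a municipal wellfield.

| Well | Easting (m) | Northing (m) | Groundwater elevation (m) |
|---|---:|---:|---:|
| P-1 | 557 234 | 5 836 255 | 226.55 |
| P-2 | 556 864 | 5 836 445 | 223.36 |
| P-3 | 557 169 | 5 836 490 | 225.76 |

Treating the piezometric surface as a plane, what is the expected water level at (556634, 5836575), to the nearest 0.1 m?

221.4 m

Taking P-1 as reference: P-2−P-1 = (-370, 190, -3.19); P-3−P-1 = (-65, 235, -0.79).
Solve a·Δx + b·Δy = Δh: det = (-370)·235 − (-65)·190 = -74600.
∂h/∂x = [(-3.19)·235 − (-0.79)·190] / -74600 = +0.008037
∂h/∂y = [(-370)·(-0.79) − (-65)·(-3.19)] / -74600 = -0.001139
h(556634, 5836575) = 226.55 + (+0.008037)·(-600) + (-0.001139)·(320) = 226.55 -4.822 -0.364 = 221.363 m.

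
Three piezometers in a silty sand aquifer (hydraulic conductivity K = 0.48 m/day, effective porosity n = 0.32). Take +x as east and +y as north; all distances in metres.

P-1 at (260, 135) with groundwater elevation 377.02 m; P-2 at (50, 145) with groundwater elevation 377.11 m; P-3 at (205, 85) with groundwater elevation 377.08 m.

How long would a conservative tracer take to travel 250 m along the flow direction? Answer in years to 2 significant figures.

550 years

Differences from P-1: to P-2 (Δx, Δy, Δh) = (-210, 10, +0.09); to P-3 = (-55, -50, +0.06).
Solve a·Δx + b·Δy = Δh: det = (-210)·(-50) − (-55)·10 = 11050.
∂h/∂x = [(+0.09)·(-50) − (+0.06)·10] / 11050 = -0.0004615
∂h/∂y = [(-210)·(+0.06) − (-55)·(+0.09)] / 11050 = -0.0006923
|∇h| = √(-0.0004615² + -0.0006923²) = 0.000832
Seepage velocity v = K·i/n = 0.48 × 0.000832 / 0.32 = 0.001248 m/day.
t = 250 / 0.001248 = 2.003e+05 days = 548 years.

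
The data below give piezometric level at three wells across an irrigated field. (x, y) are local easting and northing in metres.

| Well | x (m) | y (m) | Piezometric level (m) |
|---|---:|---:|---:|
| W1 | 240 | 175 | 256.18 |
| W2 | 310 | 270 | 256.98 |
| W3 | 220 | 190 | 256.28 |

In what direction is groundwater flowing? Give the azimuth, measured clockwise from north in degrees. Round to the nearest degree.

Differences from W1: to W2 (Δx, Δy, Δh) = (70, 95, +0.80); to W3 = (-20, 15, +0.10).
Determinant of the coordinate differences = 70·15 − (-20)·95 = 2950.
∂h/∂x = [(+0.80)·15 − (+0.10)·95] / 2950 = +0.0008475
∂h/∂y = [70·(+0.10) − (-20)·(+0.80)] / 2950 = +0.007797
Flow direction (−∇h) has components (-0.0008475 E, -0.007797 N).
Azimuth = atan2(E, N) = atan2(-0.0008475, -0.007797) = 186.2° ≈ 186°.

186°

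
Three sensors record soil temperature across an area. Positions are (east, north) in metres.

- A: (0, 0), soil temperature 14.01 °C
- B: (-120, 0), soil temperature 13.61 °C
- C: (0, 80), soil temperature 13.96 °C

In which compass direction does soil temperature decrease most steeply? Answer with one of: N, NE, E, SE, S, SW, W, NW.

∂T/∂x = (13.61 − 14.01) / (-120 − 0) = +0.003333
∂T/∂y = (13.96 − 14.01) / (80 − 0) = -0.0006250
Steepest decrease is along −∇f = (-0.003333 E, +0.0006250 N) → west.

W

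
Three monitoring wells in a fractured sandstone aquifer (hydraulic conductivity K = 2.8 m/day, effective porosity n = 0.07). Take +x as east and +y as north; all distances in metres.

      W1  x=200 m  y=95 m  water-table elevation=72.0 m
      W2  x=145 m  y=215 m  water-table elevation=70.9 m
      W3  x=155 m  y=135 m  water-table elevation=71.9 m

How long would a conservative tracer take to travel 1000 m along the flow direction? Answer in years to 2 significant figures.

Three-point gradient (reference W1): Δ to W2 = (-55, 120, -1.1), Δ to W3 = (-45, 40, -0.1).
∂h/∂x = -0.01000, ∂h/∂y = -0.01375 (det = 3200).
|∇h| = √(-0.01000² + -0.01375²) = 0.017
Seepage velocity v = K·i/n = 2.8 × 0.017 / 0.07 = 0.68 m/day.
t = 1000 / 0.68 = 1471 days = 4.03 years.

4.0 years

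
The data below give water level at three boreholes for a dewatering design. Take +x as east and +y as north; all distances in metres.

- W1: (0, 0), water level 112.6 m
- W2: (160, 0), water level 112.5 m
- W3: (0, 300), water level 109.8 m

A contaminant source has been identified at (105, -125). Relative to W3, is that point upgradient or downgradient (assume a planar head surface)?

∂h/∂x = (112.5 − 112.6) / (160 − 0) = -0.0006250
∂h/∂y = (109.8 − 112.6) / (300 − 0) = -0.009333
Head at (105, -125) = 112.6 + (-0.0006250)·(105) + (-0.009333)·(-125) = 113.70 m.
That is higher than the 109.8 m at W3, so the point is upgradient.

upgradient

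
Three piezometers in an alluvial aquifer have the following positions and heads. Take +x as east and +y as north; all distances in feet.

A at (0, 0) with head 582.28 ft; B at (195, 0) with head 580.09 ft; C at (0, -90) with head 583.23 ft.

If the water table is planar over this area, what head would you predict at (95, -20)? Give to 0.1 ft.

∂h/∂x = (580.09 − 582.28) / (195 − 0) = -0.01123
∂h/∂y = (583.23 − 582.28) / (-90 − 0) = -0.01056
h(95, -20) = 582.28 + (-0.01123)·(95) + (-0.01056)·(-20) = 582.28 -1.067 +0.211 = 581.424 ft.

581.4 ft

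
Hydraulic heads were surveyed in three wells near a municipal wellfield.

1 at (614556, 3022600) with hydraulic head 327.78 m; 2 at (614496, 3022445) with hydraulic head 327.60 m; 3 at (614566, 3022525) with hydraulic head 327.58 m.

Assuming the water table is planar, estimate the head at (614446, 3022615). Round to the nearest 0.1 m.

Taking 1 as reference: 2−1 = (-60, -155, -0.18); 3−1 = (10, -75, -0.20).
Solve a·Δx + b·Δy = Δh: det = (-60)·(-75) − 10·(-155) = 6050.
∂h/∂x = [(-0.18)·(-75) − (-0.20)·(-155)] / 6050 = -0.002893
∂h/∂y = [(-60)·(-0.20) − 10·(-0.18)] / 6050 = +0.002281
h(614446, 3022615) = 327.78 + (-0.002893)·(-110) + (+0.002281)·(15) = 327.78 +0.318 +0.034 = 328.132 m.

328.1 m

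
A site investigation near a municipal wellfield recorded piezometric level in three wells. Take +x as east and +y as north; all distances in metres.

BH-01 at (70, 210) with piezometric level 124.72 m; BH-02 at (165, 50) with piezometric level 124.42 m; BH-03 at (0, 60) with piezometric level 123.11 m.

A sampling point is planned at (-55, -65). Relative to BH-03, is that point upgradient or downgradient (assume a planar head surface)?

Three-point gradient (reference BH-01): Δ to BH-02 = (95, -160, -0.30), Δ to BH-03 = (-70, -150, -1.61).
∂h/∂x = +0.008354, ∂h/∂y = +0.006835 (det = -25450).
Head at (-55, -65) = 124.72 + (+0.008354)·(-125) + (+0.006835)·(-275) = 121.80 m.
That is lower than the 123.11 m at BH-03, so the point is downgradient.

downgradient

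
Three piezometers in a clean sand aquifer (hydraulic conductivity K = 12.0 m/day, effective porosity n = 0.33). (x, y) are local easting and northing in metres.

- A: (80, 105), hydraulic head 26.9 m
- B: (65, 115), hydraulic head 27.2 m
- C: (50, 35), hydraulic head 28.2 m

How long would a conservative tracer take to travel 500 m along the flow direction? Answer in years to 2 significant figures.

Three-point gradient (reference A): Δ to B = (-15, 10, +0.3), Δ to C = (-30, -70, +1.3).
∂h/∂x = -0.02519, ∂h/∂y = -0.007778 (det = 1350).
|∇h| = √(-0.02519² + -0.007778²) = 0.02636
Seepage velocity v = K·i/n = 12.0 × 0.02636 / 0.33 = 0.9585 m/day.
t = 500 / 0.9585 = 521.6 days = 1.43 years.

1.4 years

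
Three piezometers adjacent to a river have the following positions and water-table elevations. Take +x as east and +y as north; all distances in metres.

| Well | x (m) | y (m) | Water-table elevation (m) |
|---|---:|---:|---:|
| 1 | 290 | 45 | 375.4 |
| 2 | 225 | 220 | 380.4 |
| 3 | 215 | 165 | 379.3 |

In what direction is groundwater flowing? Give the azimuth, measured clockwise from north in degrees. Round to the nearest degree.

146°

Differences from 1: to 2 (Δx, Δy, Δh) = (-65, 175, +5.0); to 3 = (-75, 120, +3.9).
Determinant of the coordinate differences = (-65)·120 − (-75)·175 = 5325.
∂h/∂x = [(+5.0)·120 − (+3.9)·175] / 5325 = -0.01549
∂h/∂y = [(-65)·(+3.9) − (-75)·(+5.0)] / 5325 = +0.02282
Flow direction (−∇h) has components (+0.01549 E, -0.02282 N).
Azimuth = atan2(E, N) = atan2(+0.01549, -0.02282) = 145.8° ≈ 146°.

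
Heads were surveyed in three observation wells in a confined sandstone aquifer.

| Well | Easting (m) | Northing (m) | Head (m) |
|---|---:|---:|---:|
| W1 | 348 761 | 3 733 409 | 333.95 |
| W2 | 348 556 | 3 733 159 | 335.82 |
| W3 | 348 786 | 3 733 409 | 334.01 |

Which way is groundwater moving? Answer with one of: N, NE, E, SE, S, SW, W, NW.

With h = a·x + b·y + c and W1 as origin, the differences give:
  (-205)·a + (-250)·b = +1.87
  25·a + 0·b = +0.06
Eliminate b (×0 and ×(-250), subtract): 6250·a = 15.000 → a = ∂h/∂x = +0.002400
Back-substitute: b = ∂h/∂y = -0.009448.
Flow = −∇h = (-0.002400 east, +0.009448 north), which points north.

N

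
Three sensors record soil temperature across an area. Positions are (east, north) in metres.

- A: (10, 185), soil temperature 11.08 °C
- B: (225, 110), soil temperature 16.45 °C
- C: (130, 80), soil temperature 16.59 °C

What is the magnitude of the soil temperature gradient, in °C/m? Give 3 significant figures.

0.0413 °C/m

With T = a·x + b·y + c and A as origin, the differences give:
  215·a + (-75)·b = +5.37
  120·a + (-105)·b = +5.51
Eliminate b (×(-105) and ×(-75), subtract): -13575·a = -150.600 → a = ∂T/∂x = +0.01109
Back-substitute: b = ∂T/∂y = -0.03980.
|∇f| = √(0.01109² + -0.03980²) = 0.04132 °C/m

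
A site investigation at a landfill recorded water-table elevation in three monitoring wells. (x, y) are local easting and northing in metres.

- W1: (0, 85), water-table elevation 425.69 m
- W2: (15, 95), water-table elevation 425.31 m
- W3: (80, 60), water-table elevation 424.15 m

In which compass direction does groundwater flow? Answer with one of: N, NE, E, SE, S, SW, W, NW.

Three-point gradient (reference W1): Δ to W2 = (15, 10, -0.38), Δ to W3 = (80, -25, -1.54).
∂h/∂x = -0.02119, ∂h/∂y = -0.006213 (det = -1175).
Flow = −∇h = (+0.02119 east, +0.006213 north), which points east.

E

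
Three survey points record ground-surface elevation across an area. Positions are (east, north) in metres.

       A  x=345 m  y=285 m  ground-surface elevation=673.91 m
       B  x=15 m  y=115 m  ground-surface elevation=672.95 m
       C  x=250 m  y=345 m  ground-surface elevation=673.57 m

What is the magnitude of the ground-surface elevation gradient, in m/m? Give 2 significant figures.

0.0033 m/m

Differences from A: to B (Δx, Δy, Δh) = (-330, -170, -0.96); to C = (-95, 60, -0.34).
Solve a·Δx + b·Δy = Δz: det = (-330)·60 − (-95)·(-170) = -35950.
∂z/∂x = [(-0.96)·60 − (-0.34)·(-170)] / -35950 = +0.003210
∂z/∂y = [(-330)·(-0.34) − (-95)·(-0.96)] / -35950 = -0.0005841
|∇f| = √(0.003210² + -0.0005841²) = 0.003263 m/m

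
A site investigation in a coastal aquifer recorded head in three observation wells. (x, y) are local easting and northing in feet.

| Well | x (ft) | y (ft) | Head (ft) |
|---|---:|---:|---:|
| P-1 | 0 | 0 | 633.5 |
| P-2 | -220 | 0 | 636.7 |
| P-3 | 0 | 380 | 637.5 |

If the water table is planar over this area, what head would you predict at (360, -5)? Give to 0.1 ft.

∂h/∂x = (636.7 − 633.5) / (-220 − 0) = -0.01455
∂h/∂y = (637.5 − 633.5) / (380 − 0) = +0.01053
h(360, -5) = 633.5 + (-0.01455)·(360) + (+0.01053)·(-5) = 633.5 -5.236 -0.053 = 628.211 ft.

628.2 ft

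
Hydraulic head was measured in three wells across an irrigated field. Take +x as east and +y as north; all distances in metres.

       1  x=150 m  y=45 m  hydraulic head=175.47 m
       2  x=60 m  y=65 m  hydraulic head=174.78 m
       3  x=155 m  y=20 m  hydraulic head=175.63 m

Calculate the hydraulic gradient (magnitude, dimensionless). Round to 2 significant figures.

0.0083

Differences from 1: to 2 (Δx, Δy, Δh) = (-90, 20, -0.69); to 3 = (5, -25, +0.16).
Determinant of the coordinate differences = (-90)·(-25) − 5·20 = 2150.
∂h/∂x = [(-0.69)·(-25) − (+0.16)·20] / 2150 = +0.006535
∂h/∂y = [(-90)·(+0.16) − 5·(-0.69)] / 2150 = -0.005093
|∇h| = √(0.006535² + -0.005093²) = 0.008285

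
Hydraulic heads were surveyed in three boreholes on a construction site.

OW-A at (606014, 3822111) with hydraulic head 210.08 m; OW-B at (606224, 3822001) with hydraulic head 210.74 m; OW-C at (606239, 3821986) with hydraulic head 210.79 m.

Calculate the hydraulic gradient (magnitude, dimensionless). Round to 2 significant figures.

Differences from OW-A: to OW-B (Δx, Δy, Δh) = (210, -110, +0.66); to OW-C = (225, -125, +0.71).
Solve a·Δx + b·Δy = Δh: det = 210·(-125) − 225·(-110) = -1500.
∂h/∂x = [(+0.66)·(-125) − (+0.71)·(-110)] / -1500 = +0.002933
∂h/∂y = [210·(+0.71) − 225·(+0.66)] / -1500 = -0.0004000
|∇h| = √(0.002933² + -0.0004000²) = 0.00296

0.0030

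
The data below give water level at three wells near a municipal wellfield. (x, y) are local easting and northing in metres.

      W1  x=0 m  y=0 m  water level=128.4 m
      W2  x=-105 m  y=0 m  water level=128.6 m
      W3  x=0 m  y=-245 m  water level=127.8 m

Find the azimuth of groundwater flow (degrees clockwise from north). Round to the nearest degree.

∂h/∂x = (128.6 − 128.4) / (-105 − 0) = -0.001905
∂h/∂y = (127.8 − 128.4) / (-245 − 0) = +0.002449
Flow direction (−∇h) has components (+0.001905 E, -0.002449 N).
Azimuth = atan2(E, N) = atan2(+0.001905, -0.002449) = 142.1° ≈ 142°.

142°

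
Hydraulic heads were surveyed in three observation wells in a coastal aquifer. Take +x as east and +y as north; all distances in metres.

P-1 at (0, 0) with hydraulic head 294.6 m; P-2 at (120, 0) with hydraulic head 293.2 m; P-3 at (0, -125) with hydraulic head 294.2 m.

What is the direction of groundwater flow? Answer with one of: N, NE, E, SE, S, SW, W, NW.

∂h/∂x = (293.2 − 294.6) / (120 − 0) = -0.01167
∂h/∂y = (294.2 − 294.6) / (-125 − 0) = +0.003200
Flow = −∇h = (+0.01167 east, -0.003200 north), which points east.

E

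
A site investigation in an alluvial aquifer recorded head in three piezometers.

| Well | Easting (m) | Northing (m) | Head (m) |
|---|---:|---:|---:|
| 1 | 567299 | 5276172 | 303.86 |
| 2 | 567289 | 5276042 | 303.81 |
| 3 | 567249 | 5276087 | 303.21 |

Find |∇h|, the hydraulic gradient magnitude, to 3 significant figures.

0.0142

Differences from 1: to 2 (Δx, Δy, Δh) = (-10, -130, -0.05); to 3 = (-50, -85, -0.65).
Determinant of the coordinate differences = (-10)·(-85) − (-50)·(-130) = -5650.
∂h/∂x = [(-0.05)·(-85) − (-0.65)·(-130)] / -5650 = +0.01420
∂h/∂y = [(-10)·(-0.65) − (-50)·(-0.05)] / -5650 = -0.0007080
|∇h| = √(0.01420² + -0.0007080²) = 0.01422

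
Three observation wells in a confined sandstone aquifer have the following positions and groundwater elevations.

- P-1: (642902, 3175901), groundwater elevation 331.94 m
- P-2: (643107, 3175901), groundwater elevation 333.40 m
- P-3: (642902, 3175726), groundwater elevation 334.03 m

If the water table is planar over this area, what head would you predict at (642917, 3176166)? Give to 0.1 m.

328.9 m

∂h/∂x = (333.40 − 331.94) / (643107 − 642902) = +0.007122
∂h/∂y = (334.03 − 331.94) / (3175726 − 3175901) = -0.01194
h(642917, 3176166) = 331.94 + (+0.007122)·(15) + (-0.01194)·(265) = 331.94 +0.107 -3.165 = 328.882 m.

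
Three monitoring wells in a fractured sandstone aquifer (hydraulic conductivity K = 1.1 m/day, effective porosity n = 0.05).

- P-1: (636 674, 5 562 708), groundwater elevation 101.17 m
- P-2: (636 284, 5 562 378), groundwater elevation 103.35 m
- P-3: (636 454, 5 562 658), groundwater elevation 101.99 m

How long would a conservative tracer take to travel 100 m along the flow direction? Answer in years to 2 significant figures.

2.9 years

Three-point gradient (reference P-1): Δ to P-2 = (-390, -330, +2.18), Δ to P-3 = (-220, -50, +0.82).
∂h/∂x = -0.003043, ∂h/∂y = -0.003009 (det = -53100).
|∇h| = √(-0.003043² + -0.003009²) = 0.004279
Seepage velocity v = K·i/n = 1.1 × 0.004279 / 0.05 = 0.09414 m/day.
t = 100 / 0.09414 = 1062 days = 2.91 years.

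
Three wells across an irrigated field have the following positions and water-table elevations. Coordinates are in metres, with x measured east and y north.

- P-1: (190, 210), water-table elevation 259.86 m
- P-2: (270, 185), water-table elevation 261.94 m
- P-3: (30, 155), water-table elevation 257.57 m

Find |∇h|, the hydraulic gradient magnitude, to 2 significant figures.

0.027

Differences from P-1: to P-2 (Δx, Δy, Δh) = (80, -25, +2.08); to P-3 = (-160, -55, -2.29).
Determinant of the coordinate differences = 80·(-55) − (-160)·(-25) = -8400.
∂h/∂x = [(+2.08)·(-55) − (-2.29)·(-25)] / -8400 = +0.02043
∂h/∂y = [80·(-2.29) − (-160)·(+2.08)] / -8400 = -0.01781
|∇h| = √(0.02043² + -0.01781²) = 0.0271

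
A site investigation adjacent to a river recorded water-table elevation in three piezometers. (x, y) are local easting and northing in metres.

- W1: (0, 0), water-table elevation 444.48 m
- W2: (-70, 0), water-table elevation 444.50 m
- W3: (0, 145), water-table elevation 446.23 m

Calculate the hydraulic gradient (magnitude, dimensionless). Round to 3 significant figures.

0.0121

∂h/∂x = (444.50 − 444.48) / (-70 − 0) = -0.0002857
∂h/∂y = (446.23 − 444.48) / (145 − 0) = +0.01207
|∇h| = √(-0.0002857² + 0.01207²) = 0.01207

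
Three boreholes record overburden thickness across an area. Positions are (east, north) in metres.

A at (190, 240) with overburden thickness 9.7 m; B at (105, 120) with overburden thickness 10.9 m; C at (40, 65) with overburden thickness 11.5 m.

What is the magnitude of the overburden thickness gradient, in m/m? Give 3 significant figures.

Taking A as reference: B−A = (-85, -120, +1.2); C−A = (-150, -175, +1.8).
Determinant of the coordinate differences = (-85)·(-175) − (-150)·(-120) = -3125.
∂d/∂x = [(+1.2)·(-175) − (+1.8)·(-120)] / -3125 = -0.001920
∂d/∂y = [(-85)·(+1.8) − (-150)·(+1.2)] / -3125 = -0.008640
|∇f| = √(-0.001920² + -0.008640²) = 0.008851 m/m

0.00885 m/m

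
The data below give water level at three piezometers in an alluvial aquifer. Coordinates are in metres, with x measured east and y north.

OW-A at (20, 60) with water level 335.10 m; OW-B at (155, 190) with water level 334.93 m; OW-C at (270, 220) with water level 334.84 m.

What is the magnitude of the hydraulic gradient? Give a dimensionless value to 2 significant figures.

Taking OW-A as reference: OW-B−OW-A = (135, 130, -0.17); OW-C−OW-A = (250, 160, -0.26).
Determinant of the coordinate differences = 135·160 − 250·130 = -10900.
∂h/∂x = [(-0.17)·160 − (-0.26)·130] / -10900 = -0.0006055
∂h/∂y = [135·(-0.26) − 250·(-0.17)] / -10900 = -0.0006789
|∇h| = √(-0.0006055² + -0.0006789²) = 0.0009097

0.00091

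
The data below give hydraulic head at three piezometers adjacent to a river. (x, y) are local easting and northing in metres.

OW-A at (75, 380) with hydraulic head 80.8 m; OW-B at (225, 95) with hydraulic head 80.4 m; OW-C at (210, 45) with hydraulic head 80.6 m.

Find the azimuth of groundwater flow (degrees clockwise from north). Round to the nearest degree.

073°

Differences from OW-A: to OW-B (Δx, Δy, Δh) = (150, -285, -0.4); to OW-C = (135, -335, -0.2).
Solve a·Δx + b·Δy = Δh: det = 150·(-335) − 135·(-285) = -11775.
∂h/∂x = [(-0.4)·(-335) − (-0.2)·(-285)] / -11775 = -0.006539
∂h/∂y = [150·(-0.2) − 135·(-0.4)] / -11775 = -0.002038
Flow direction (−∇h) has components (+0.006539 E, +0.002038 N).
Azimuth = atan2(E, N) = atan2(+0.006539, +0.002038) = 72.7° ≈ 073°.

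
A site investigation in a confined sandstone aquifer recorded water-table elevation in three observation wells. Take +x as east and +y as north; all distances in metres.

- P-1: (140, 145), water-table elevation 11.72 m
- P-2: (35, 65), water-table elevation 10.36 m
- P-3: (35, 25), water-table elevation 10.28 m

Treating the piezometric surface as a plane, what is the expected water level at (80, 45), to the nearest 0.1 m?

With h = a·x + b·y + c and P-1 as origin, the differences give:
  (-105)·a + (-80)·b = -1.36
  (-105)·a + (-120)·b = -1.44
Eliminate b (×(-120) and ×(-80), subtract): 4200·a = 48.000 → a = ∂h/∂x = +0.01143
Back-substitute: b = ∂h/∂y = +0.002000.
h(80, 45) = 11.72 + (+0.01143)·(-60) + (+0.002000)·(-100) = 11.72 -0.686 -0.200 = 10.834 m.

10.8 m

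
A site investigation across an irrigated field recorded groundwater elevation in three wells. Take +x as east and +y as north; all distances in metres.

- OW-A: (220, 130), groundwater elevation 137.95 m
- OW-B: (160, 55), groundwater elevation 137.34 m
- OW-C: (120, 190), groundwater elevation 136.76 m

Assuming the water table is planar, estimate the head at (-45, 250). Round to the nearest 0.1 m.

134.8 m

With h = a·x + b·y + c and OW-A as origin, the differences give:
  (-60)·a + (-75)·b = -0.61
  (-100)·a + 60·b = -1.19
Eliminate b (×60 and ×(-75), subtract): -11100·a = -125.850 → a = ∂h/∂x = +0.01134
Back-substitute: b = ∂h/∂y = -0.0009369.
h(-45, 250) = 137.95 + (+0.01134)·(-265) + (-0.0009369)·(120) = 137.95 -3.005 -0.112 = 134.833 m.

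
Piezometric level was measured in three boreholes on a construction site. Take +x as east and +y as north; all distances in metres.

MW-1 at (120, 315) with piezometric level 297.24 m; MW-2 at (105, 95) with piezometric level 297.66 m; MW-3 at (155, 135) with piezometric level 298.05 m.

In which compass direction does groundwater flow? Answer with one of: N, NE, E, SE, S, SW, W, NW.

With h = a·x + b·y + c and MW-1 as origin, the differences give:
  (-15)·a + (-220)·b = +0.42
  35·a + (-180)·b = +0.81
Eliminate b (×(-180) and ×(-220), subtract): 10400·a = 102.600 → a = ∂h/∂x = +0.009865
Back-substitute: b = ∂h/∂y = -0.002582.
Flow = −∇h = (-0.009865 east, +0.002582 north), which points west.

W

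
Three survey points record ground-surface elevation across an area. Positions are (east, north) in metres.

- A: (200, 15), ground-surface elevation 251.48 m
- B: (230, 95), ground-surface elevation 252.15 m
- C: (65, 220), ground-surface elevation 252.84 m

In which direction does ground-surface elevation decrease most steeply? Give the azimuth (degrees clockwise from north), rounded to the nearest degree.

192°

Taking A as reference: B−A = (30, 80, +0.67); C−A = (-135, 205, +1.36).
Determinant of the coordinate differences = 30·205 − (-135)·80 = 16950.
∂z/∂x = [(+0.67)·205 − (+1.36)·80] / 16950 = +0.001684
∂z/∂y = [30·(+1.36) − (-135)·(+0.67)] / 16950 = +0.007743
Steepest decrease is along −∇f: components (-0.001684 E, -0.007743 N).
Azimuth = atan2(-0.001684, -0.007743) = 192.3° ≈ 192°.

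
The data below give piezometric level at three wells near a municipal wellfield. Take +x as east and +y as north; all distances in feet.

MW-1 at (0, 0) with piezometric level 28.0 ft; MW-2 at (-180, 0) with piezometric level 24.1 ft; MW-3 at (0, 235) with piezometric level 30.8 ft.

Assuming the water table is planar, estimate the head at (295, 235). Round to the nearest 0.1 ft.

37.2 ft

∂h/∂x = (24.1 − 28.0) / (-180 − 0) = +0.02167
∂h/∂y = (30.8 − 28.0) / (235 − 0) = +0.01191
h(295, 235) = 28.0 + (+0.02167)·(295) + (+0.01191)·(235) = 28.0 +6.392 +2.800 = 37.192 ft.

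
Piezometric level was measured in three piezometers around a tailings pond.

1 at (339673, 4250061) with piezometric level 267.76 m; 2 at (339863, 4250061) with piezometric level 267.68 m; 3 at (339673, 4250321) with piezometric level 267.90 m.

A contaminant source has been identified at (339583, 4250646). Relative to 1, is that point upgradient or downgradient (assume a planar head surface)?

∂h/∂x = (267.68 − 267.76) / (339863 − 339673) = -0.0004211
∂h/∂y = (267.90 − 267.76) / (4250321 − 4250061) = +0.0005385
Head at (339583, 4250646) = 267.76 + (-0.0004211)·(-90) + (+0.0005385)·(585) = 268.11 m.
That is higher than the 267.76 m at 1, so the point is upgradient.

upgradient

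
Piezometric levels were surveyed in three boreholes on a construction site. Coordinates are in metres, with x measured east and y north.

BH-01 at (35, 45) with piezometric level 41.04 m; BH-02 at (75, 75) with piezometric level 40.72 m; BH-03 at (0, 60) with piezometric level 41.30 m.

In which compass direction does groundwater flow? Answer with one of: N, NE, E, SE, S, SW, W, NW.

E

Three-point gradient (reference BH-01): Δ to BH-02 = (40, 30, -0.32), Δ to BH-03 = (-35, 15, +0.26).
∂h/∂x = -0.007636, ∂h/∂y = -0.0004848 (det = 1650).
Flow = −∇h = (+0.007636 east, +0.0004848 north), which points east.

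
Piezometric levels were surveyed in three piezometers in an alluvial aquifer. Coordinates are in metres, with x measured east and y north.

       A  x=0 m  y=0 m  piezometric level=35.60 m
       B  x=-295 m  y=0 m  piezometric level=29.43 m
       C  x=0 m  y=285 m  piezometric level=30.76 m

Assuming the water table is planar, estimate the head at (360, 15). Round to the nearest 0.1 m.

∂h/∂x = (29.43 − 35.60) / (-295 − 0) = +0.02092
∂h/∂y = (30.76 − 35.60) / (285 − 0) = -0.01698
h(360, 15) = 35.60 + (+0.02092)·(360) + (-0.01698)·(15) = 35.60 +7.529 -0.255 = 42.875 m.

42.9 m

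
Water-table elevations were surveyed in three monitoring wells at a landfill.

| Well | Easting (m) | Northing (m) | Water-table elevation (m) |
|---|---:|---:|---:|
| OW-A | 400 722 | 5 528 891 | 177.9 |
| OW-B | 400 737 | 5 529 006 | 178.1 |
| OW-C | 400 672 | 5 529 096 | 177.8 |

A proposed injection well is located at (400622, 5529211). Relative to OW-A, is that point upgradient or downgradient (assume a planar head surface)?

downgradient

Taking OW-A as reference: OW-B−OW-A = (15, 115, +0.2); OW-C−OW-A = (-50, 205, -0.1).
Solve a·Δx + b·Δy = Δh: det = 15·205 − (-50)·115 = 8825.
∂h/∂x = [(+0.2)·205 − (-0.1)·115] / 8825 = +0.005949
∂h/∂y = [15·(-0.1) − (-50)·(+0.2)] / 8825 = +0.0009632
Head at (400622, 5529211) = 177.9 + (+0.005949)·(-100) + (+0.0009632)·(320) = 177.61 m.
That is lower than the 177.9 m at OW-A, so the point is downgradient.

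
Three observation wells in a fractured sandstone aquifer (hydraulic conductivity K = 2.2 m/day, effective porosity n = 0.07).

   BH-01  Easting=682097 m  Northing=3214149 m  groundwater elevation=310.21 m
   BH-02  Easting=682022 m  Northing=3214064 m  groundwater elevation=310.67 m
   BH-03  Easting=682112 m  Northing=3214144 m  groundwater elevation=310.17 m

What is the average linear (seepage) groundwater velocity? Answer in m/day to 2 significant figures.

0.13 m/day

Differences from BH-01: to BH-02 (Δx, Δy, Δh) = (-75, -85, +0.46); to BH-03 = (15, -5, -0.04).
Determinant of the coordinate differences = (-75)·(-5) − 15·(-85) = 1650.
∂h/∂x = [(+0.46)·(-5) − (-0.04)·(-85)] / 1650 = -0.003455
∂h/∂y = [(-75)·(-0.04) − 15·(+0.46)] / 1650 = -0.002364
|∇h| = √(-0.003455² + -0.002364²) = 0.004186
Seepage velocity v = K·i/n = 2.2 × 0.004186 / 0.07 = 0.1316 m/day.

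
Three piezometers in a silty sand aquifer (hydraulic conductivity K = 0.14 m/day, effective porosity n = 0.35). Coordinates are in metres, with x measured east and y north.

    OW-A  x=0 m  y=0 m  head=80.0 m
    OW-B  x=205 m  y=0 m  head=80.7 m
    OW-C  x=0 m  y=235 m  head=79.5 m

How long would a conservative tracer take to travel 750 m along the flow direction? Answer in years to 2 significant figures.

∂h/∂x = (80.7 − 80.0) / (205 − 0) = +0.003415
∂h/∂y = (79.5 − 80.0) / (235 − 0) = -0.002128
|∇h| = √(0.003415² + -0.002128²) = 0.004024
Seepage velocity v = K·i/n = 0.14 × 0.004024 / 0.35 = 0.00161 m/day.
t = 750 / 0.00161 = 4.658e+05 days = 1.28e+03 years.

1300 years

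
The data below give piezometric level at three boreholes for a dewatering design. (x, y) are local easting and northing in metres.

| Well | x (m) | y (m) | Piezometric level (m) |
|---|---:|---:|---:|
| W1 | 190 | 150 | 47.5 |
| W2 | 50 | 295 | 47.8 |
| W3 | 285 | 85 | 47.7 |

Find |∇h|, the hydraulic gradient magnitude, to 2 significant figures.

0.016

Taking W1 as reference: W2−W1 = (-140, 145, +0.3); W3−W1 = (95, -65, +0.2).
Solve a·Δx + b·Δy = Δh: det = (-140)·(-65) − 95·145 = -4675.
∂h/∂x = [(+0.3)·(-65) − (+0.2)·145] / -4675 = +0.01037
∂h/∂y = [(-140)·(+0.2) − 95·(+0.3)] / -4675 = +0.01209
|∇h| = √(0.01037² + 0.01209²) = 0.01593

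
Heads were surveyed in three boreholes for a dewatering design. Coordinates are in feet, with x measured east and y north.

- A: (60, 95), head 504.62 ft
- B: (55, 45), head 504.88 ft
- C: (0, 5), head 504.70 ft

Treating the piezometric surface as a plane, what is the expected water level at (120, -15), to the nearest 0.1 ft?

Three-point gradient (reference A): Δ to B = (-5, -50, +0.26), Δ to C = (-60, -90, +0.08).
∂h/∂x = +0.007608, ∂h/∂y = -0.005961 (det = -2550).
h(120, -15) = 504.62 + (+0.007608)·(60) + (-0.005961)·(-110) = 504.62 +0.456 +0.656 = 505.732 ft.

505.7 ft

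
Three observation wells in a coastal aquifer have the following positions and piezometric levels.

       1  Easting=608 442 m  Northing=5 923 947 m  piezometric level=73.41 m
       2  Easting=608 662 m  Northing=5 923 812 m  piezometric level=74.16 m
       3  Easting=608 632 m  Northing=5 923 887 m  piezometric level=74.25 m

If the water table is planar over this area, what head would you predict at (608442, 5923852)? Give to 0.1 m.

With h = a·x + b·y + c and 1 as origin, the differences give:
  220·a + (-135)·b = +0.75
  190·a + (-60)·b = +0.84
Eliminate b (×(-60) and ×(-135), subtract): 12450·a = 68.400 → a = ∂h/∂x = +0.005494
Back-substitute: b = ∂h/∂y = +0.003398.
h(608442, 5923852) = 73.41 + (+0.005494)·(0) + (+0.003398)·(-95) = 73.41 +0.000 -0.323 = 73.087 m.

73.1 m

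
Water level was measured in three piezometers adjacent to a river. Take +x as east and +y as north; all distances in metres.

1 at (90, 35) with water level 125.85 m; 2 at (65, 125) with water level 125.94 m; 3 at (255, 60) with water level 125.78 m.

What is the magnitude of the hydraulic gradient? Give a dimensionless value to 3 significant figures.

Differences from 1: to 2 (Δx, Δy, Δh) = (-25, 90, +0.09); to 3 = (165, 25, -0.07).
Solve a·Δx + b·Δy = Δh: det = (-25)·25 − 165·90 = -15475.
∂h/∂x = [(+0.09)·25 − (-0.07)·90] / -15475 = -0.0005525
∂h/∂y = [(-25)·(-0.07) − 165·(+0.09)] / -15475 = +0.0008465
|∇h| = √(-0.0005525² + 0.0008465²) = 0.001011

0.00101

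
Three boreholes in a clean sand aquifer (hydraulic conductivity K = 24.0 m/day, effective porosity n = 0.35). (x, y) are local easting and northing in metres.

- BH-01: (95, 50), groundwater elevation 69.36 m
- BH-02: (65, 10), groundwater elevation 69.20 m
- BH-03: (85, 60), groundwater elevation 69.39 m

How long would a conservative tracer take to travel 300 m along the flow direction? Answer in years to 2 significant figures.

3.3 years

Differences from BH-01: to BH-02 (Δx, Δy, Δh) = (-30, -40, -0.16); to BH-03 = (-10, 10, +0.03).
Solve a·Δx + b·Δy = Δh: det = (-30)·10 − (-10)·(-40) = -700.
∂h/∂x = [(-0.16)·10 − (+0.03)·(-40)] / -700 = +0.0005714
∂h/∂y = [(-30)·(+0.03) − (-10)·(-0.16)] / -700 = +0.003571
|∇h| = √(0.0005714² + 0.003571²) = 0.003616
Seepage velocity v = K·i/n = 24.0 × 0.003616 / 0.35 = 0.248 m/day.
t = 300 / 0.248 = 1210 days = 3.31 years.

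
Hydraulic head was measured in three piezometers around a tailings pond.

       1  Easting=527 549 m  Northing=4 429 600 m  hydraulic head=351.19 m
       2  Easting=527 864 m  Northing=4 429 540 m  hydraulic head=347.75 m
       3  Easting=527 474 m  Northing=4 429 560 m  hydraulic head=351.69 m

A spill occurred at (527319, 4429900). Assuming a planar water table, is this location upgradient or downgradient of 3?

Differences from 1: to 2 (Δx, Δy, Δh) = (315, -60, -3.44); to 3 = (-75, -40, +0.50).
Determinant of the coordinate differences = 315·(-40) − (-75)·(-60) = -17100.
∂h/∂x = [(-3.44)·(-40) − (+0.50)·(-60)] / -17100 = -0.009801
∂h/∂y = [315·(+0.50) − (-75)·(-3.44)] / -17100 = +0.005877
Head at (527319, 4429900) = 351.19 + (-0.009801)·(-230) + (+0.005877)·(300) = 355.21 m.
That is higher than the 351.69 m at 3, so the point is upgradient.

upgradient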